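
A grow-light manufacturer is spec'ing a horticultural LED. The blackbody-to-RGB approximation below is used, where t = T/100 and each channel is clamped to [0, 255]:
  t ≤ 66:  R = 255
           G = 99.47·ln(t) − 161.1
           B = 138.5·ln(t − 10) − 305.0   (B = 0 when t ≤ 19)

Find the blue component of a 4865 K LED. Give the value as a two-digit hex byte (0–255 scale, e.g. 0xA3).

t = 4865/100 = 48.65; the t ≤ 66 branch applies.
B = 138.5·ln(48.65 − 10) − 305.0 = 138.5·ln 38.65 − 305.0 = 138.5·3.6545 − 305.0 = 201.155.
Rounded: 201; in hex, 0xC9.

0xC9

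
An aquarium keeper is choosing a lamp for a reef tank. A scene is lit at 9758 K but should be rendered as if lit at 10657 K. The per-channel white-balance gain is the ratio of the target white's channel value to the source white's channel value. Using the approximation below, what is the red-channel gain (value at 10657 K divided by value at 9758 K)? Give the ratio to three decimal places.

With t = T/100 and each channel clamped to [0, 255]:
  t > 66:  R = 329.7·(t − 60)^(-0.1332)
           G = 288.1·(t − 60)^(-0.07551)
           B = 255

0.972

At 9758 K (t = 97.58):
  R = 329.7·(97.58 − 60)^(-0.1332) = 329.7·37.58^(-0.1332) = 329.7·0.61690 = 203.392.
At 10657 K (t = 106.57):
  R = 329.7·(106.57 − 60)^(-0.1332) = 329.7·46.57^(-0.1332) = 329.7·0.59953 = 197.664.
Gain = 197.664 / 203.392 = 0.9718 → 0.972.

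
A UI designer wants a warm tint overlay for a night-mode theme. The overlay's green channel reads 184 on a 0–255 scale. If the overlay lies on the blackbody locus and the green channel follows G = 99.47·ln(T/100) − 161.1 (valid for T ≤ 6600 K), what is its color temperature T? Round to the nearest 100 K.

3200 K

ln t = (184 + 161.1) / 99.47 = 3.4694.
t = e^3.4694 = 32.117.
T = 100·t = 3212 K → 3200 K to the nearest 100 K.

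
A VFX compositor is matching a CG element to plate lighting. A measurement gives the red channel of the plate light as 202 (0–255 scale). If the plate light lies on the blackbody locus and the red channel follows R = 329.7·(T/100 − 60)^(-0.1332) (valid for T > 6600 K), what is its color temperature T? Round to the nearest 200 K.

10000 K

(t − 60)^(-0.1332) = 202/329.7 = 0.61268.
t − 60 = 0.61268^(1/-0.1332) = 0.61268^(-7.508) = 39.569, so t = 99.569.
T = 100·t = 9957 K → 10000 K to the nearest 200 K.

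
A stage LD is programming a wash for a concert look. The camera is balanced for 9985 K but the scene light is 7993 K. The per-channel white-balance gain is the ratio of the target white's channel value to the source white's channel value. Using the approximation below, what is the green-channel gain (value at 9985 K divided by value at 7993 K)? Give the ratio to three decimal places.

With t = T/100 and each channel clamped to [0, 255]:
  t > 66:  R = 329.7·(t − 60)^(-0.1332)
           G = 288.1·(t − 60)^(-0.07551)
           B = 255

At 7993 K (t = 79.93):
  G = 288.1·(79.93 − 60)^(-0.07551) = 288.1·19.93^(-0.07551) = 288.1·0.79776 = 229.836.
At 9985 K (t = 99.85):
  G = 288.1·(99.85 − 60)^(-0.07551) = 288.1·39.85^(-0.07551) = 288.1·0.75710 = 218.120.
Gain = 218.120 / 229.836 = 0.9490 → 0.949.

0.949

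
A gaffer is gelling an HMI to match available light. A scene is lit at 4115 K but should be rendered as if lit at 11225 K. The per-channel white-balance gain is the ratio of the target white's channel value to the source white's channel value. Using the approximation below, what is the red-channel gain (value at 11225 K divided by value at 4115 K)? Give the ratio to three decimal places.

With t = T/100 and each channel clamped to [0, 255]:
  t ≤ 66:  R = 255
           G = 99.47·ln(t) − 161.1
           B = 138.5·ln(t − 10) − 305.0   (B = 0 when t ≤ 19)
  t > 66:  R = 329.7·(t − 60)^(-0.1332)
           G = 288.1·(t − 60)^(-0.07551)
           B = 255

0.763

At 4115 K (t = 41.15):
  R = 255 by definition for t ≤ 66.
At 11225 K (t = 112.25):
  R = 329.7·(112.25 − 60)^(-0.1332) = 329.7·52.25^(-0.1332) = 329.7·0.59041 = 194.657.
Gain = 194.657 / 255.000 = 0.7634 → 0.763.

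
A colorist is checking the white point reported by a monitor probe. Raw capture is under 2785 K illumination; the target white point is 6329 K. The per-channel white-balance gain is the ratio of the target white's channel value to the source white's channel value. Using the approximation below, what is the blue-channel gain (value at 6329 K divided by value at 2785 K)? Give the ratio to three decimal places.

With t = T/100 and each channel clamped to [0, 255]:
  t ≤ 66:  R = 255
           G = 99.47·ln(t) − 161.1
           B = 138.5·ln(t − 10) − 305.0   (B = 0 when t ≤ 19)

2.609

At 2785 K (t = 27.85):
  B = 138.5·ln(27.85 − 10) − 305.0 = 138.5·ln 17.85 − 305.0 = 138.5·2.8820 − 305.0 = 94.157.
At 6329 K (t = 63.29):
  B = 138.5·ln(63.29 − 10) − 305.0 = 138.5·ln 53.29 − 305.0 = 138.5·3.9757 − 305.0 = 245.641.
Gain = 245.641 / 94.157 = 2.6088 → 2.609.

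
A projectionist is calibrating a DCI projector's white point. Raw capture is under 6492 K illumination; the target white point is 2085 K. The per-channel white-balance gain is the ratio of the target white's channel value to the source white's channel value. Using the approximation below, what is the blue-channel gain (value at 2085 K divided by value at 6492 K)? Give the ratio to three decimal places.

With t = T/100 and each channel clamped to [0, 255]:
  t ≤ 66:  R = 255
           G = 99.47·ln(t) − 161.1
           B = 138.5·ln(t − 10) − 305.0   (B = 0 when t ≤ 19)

0.101

At 6492 K (t = 64.92):
  B = 138.5·ln(64.92 − 10) − 305.0 = 138.5·ln 54.92 − 305.0 = 138.5·4.0059 − 305.0 = 249.814.
At 2085 K (t = 20.85):
  B = 138.5·ln(20.85 − 10) − 305.0 = 138.5·ln 10.85 − 305.0 = 138.5·2.3842 − 305.0 = 25.207.
Gain = 25.207 / 249.814 = 0.1009 → 0.101.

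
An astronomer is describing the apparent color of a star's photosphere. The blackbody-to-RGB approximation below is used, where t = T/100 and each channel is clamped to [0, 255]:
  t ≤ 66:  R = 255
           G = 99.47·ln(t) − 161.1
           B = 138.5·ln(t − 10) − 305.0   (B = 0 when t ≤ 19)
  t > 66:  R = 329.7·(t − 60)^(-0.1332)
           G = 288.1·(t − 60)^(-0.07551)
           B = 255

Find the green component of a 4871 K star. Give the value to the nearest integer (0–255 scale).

225

t = 4871/100 = 48.71; the t ≤ 66 branch applies.
G = 99.47·ln 48.71 − 161.1 = 99.47·3.8859 − 161.1 = 225.429.
Rounded: 225.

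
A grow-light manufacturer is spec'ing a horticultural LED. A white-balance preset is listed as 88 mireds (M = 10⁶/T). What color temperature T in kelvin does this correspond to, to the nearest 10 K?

11360 K

T = 10⁶ / 88 = 11363.64 K → 11360 K.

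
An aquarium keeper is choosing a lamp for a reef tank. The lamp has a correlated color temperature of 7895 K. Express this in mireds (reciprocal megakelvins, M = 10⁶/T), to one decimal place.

M = 10⁶ / 7895 = 126.662 → 126.7 mireds.

126.7 mireds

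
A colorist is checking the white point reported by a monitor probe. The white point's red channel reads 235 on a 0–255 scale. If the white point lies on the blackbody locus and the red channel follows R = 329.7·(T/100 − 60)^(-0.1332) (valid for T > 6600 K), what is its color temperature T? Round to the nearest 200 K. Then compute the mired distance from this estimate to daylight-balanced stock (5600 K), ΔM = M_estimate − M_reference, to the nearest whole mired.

(t − 60)^(-0.1332) = 235/329.7 = 0.71277.
t − 60 = 0.71277^(1/-0.1332) = 0.71277^(-7.508) = 12.705, so t = 72.705.
T = 100·t = 7271 K → 7200 K to the nearest 200 K.
M_estimate = 10⁶/7200 = 138.89; M_reference = 10⁶/5600 = 178.57.
ΔM = 138.89 − 178.57 = -39.68 → -40 mireds.

-40 mireds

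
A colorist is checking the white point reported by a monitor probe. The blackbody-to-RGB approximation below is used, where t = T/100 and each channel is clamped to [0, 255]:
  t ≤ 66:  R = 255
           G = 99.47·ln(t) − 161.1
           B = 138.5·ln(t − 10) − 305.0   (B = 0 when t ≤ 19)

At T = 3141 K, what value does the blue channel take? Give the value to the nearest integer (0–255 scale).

t = 3141/100 = 31.41; the t ≤ 66 branch applies.
B = 138.5·ln(31.41 − 10) − 305.0 = 138.5·ln 21.41 − 305.0 = 138.5·3.0639 − 305.0 = 119.344.
Rounded: 119.

119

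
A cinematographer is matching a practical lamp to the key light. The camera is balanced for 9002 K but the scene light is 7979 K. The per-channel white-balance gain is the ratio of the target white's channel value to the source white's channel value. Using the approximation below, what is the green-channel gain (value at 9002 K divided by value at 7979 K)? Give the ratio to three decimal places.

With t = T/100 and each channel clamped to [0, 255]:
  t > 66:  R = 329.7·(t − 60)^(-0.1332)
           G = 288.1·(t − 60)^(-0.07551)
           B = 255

0.969

At 7979 K (t = 79.79):
  G = 288.1·(79.79 − 60)^(-0.07551) = 288.1·19.79^(-0.07551) = 288.1·0.79819 = 229.958.
At 9002 K (t = 90.02):
  G = 288.1·(90.02 − 60)^(-0.07551) = 288.1·30.02^(-0.07551) = 288.1·0.77347 = 222.835.
Gain = 222.835 / 229.958 = 0.9690 → 0.969.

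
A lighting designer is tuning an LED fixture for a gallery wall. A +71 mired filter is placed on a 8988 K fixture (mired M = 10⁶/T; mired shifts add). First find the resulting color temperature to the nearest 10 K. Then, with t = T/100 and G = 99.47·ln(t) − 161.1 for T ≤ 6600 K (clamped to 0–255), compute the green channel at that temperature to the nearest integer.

M_in = 10⁶/8988 = 111.26; M_out = 111.26 + (+71) = 182.26.
T_out = 10⁶/182.26 = 5486.7 K → 5490 K; t = 54.9.
G = 99.47·ln 54.9 − 161.1 = 99.47·4.0055 − 161.1 = 237.328.
Rounded: 237.

237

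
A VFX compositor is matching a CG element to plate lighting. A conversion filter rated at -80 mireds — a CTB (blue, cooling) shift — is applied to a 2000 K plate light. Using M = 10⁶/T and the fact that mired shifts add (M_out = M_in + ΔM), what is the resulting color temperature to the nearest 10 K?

M_in = 10⁶/2000 = 500.00 mireds.
M_out = 500.00 + (-80) = 420.00 mireds.
T_out = 10⁶/420.00 = 2381.0 K → 2380 K.

2380 K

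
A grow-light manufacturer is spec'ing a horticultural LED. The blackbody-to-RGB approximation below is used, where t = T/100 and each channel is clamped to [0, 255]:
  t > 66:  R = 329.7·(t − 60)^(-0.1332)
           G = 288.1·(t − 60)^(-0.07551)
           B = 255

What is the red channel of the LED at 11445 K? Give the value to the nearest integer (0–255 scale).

194

t = 11445/100 = 114.45; the t > 66 branch applies.
R = 329.7·(114.45 − 60)^(-0.1332) = 329.7·54.45^(-0.1332) = 329.7·0.58717 = 193.590.
Rounded: 194.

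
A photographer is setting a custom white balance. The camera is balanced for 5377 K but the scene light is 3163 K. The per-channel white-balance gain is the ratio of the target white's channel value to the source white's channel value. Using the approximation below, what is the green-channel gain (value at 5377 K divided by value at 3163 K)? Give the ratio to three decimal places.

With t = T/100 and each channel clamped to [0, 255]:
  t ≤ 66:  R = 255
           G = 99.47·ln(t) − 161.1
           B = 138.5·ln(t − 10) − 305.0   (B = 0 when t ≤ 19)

1.289

At 3163 K (t = 31.63):
  G = 99.47·ln 31.63 − 161.1 = 99.47·3.4541 − 161.1 = 182.480.
At 5377 K (t = 53.77):
  G = 99.47·ln 53.77 − 161.1 = 99.47·3.9847 − 161.1 = 235.260.
Gain = 235.260 / 182.480 = 1.2892 → 1.289.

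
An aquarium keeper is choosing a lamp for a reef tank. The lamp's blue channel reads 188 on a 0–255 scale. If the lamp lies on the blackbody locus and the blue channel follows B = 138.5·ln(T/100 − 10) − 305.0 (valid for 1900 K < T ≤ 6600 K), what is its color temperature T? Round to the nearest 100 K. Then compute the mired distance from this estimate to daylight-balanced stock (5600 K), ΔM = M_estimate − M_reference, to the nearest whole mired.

ln(t − 10) = (188 + 305.0) / 138.5 = 3.5596.
t − 10 = e^3.5596 = 35.148, so t = 45.148.
T = 100·t = 4515 K → 4500 K to the nearest 100 K.
M_estimate = 10⁶/4500 = 222.22; M_reference = 10⁶/5600 = 178.57.
ΔM = 222.22 − 178.57 = 43.65 → +44 mireds.

+44 mireds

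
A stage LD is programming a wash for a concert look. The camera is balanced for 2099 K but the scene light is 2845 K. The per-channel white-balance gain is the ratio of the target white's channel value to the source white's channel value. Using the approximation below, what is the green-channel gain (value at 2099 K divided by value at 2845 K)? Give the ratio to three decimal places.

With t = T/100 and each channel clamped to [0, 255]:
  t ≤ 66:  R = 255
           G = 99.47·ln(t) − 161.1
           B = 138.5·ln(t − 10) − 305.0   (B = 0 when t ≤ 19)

At 2845 K (t = 28.45):
  G = 99.47·ln 28.45 − 161.1 = 99.47·3.3481 − 161.1 = 171.940.
At 2099 K (t = 20.99):
  G = 99.47·ln 20.99 − 161.1 = 99.47·3.0440 − 161.1 = 141.691.
Gain = 141.691 / 171.940 = 0.8241 → 0.824.

0.824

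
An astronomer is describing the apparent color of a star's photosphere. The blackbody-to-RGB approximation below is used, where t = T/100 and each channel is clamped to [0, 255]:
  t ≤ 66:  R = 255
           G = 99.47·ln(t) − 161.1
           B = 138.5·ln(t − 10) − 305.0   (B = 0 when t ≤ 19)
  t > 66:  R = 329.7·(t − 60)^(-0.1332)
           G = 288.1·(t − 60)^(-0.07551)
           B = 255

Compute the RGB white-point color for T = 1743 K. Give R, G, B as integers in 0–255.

t = 1743/100 = 17.43; the t ≤ 66 branch applies.
R = 255 by definition for t ≤ 66.
G = 99.47·ln 17.43 − 161.1 = 99.47·2.8582 − 161.1 = 123.204.
t = 17.43 ≤ 19, so B = 0.
Rounded: (255, 123, 0).

R=255, G=123, B=0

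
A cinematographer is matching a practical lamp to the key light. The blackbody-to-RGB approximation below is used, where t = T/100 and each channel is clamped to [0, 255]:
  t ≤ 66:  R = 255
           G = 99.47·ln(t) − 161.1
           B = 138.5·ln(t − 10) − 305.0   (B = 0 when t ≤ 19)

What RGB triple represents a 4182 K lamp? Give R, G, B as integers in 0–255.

t = 4182/100 = 41.82; the t ≤ 66 branch applies.
R = 255 by definition for t ≤ 66.
G = 99.47·ln 41.82 − 161.1 = 99.47·3.7334 − 161.1 = 210.259.
B = 138.5·ln(41.82 − 10) − 305.0 = 138.5·ln 31.82 − 305.0 = 138.5·3.4601 − 305.0 = 174.223.
Rounded: (255, 210, 174).

R=255, G=210, B=174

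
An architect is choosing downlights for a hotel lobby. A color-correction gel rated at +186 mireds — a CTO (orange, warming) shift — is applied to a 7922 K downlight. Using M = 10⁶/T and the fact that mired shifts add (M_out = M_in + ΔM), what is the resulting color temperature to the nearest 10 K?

M_in = 10⁶/7922 = 126.23 mireds.
M_out = 126.23 + (+186) = 312.23 mireds.
T_out = 10⁶/312.23 = 3202.8 K → 3200 K.

3200 K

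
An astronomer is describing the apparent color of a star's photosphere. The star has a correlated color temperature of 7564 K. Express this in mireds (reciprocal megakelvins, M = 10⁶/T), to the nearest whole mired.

132 mireds

M = 10⁶ / 7564 = 132.205 → 132 mireds.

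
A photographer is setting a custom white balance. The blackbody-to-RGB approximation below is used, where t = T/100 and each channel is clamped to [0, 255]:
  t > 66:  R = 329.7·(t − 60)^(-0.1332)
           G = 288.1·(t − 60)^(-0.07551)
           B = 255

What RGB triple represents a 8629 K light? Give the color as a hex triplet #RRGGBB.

t = 8629/100 = 86.29; the t > 66 branch applies.
R = 329.7·(86.29 − 60)^(-0.1332) = 329.7·26.29^(-0.1332) = 329.7·0.64697 = 213.306.
G = 288.1·(86.29 − 60)^(-0.07551) = 288.1·26.29^(-0.07551) = 288.1·0.78125 = 225.079.
B = 255 by definition for t > 66.
Rounded: (213, 225, 255).
In hex: #D5E1FF.

#D5E1FF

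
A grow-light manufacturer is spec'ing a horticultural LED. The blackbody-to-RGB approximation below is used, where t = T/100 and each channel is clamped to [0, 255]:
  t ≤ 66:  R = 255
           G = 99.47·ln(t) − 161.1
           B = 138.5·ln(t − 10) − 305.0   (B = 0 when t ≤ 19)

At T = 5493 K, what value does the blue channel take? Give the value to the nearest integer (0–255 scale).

222

t = 5493/100 = 54.93; the t ≤ 66 branch applies.
B = 138.5·ln(54.93 − 10) − 305.0 = 138.5·ln 44.93 − 305.0 = 138.5·3.8051 − 305.0 = 222.007.
Rounded: 222.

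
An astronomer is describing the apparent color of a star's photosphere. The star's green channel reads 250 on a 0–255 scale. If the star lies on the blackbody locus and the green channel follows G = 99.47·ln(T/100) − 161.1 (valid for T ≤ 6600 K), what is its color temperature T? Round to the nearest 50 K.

6250 K

ln t = (250 + 161.1) / 99.47 = 4.1329.
t = e^4.1329 = 62.359.
T = 100·t = 6236 K → 6250 K to the nearest 50 K.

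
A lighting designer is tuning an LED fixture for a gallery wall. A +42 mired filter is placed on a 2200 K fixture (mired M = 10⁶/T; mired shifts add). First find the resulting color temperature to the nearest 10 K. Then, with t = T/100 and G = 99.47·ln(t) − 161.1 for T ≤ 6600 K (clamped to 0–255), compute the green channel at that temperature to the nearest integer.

137

M_in = 10⁶/2200 = 454.55; M_out = 454.55 + (+42) = 496.55.
T_out = 10⁶/496.55 = 2013.9 K → 2010 K; t = 20.1.
G = 99.47·ln 20.1 − 161.1 = 99.47·3.0007 − 161.1 = 137.382.
Rounded: 137.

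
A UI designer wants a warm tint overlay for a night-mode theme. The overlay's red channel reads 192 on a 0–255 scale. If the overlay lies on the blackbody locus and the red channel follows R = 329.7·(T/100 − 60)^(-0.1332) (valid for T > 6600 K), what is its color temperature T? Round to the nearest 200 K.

(t − 60)^(-0.1332) = 192/329.7 = 0.58235.
t − 60 = 0.58235^(1/-0.1332) = 0.58235^(-7.508) = 57.929, so t = 117.929.
T = 100·t = 11793 K → 11800 K to the nearest 200 K.

11800 K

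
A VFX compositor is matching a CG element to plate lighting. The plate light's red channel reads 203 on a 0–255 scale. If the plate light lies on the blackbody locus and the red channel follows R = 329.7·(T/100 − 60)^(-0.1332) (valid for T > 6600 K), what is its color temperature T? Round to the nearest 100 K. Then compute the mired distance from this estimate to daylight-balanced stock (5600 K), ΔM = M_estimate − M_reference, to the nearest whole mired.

(t − 60)^(-0.1332) = 203/329.7 = 0.61571.
t − 60 = 0.61571^(1/-0.1332) = 0.61571^(-7.508) = 38.129, so t = 98.129.
T = 100·t = 9813 K → 9800 K to the nearest 100 K.
M_estimate = 10⁶/9800 = 102.04; M_reference = 10⁶/5600 = 178.57.
ΔM = 102.04 − 178.57 = -76.53 → -77 mireds.

-77 mireds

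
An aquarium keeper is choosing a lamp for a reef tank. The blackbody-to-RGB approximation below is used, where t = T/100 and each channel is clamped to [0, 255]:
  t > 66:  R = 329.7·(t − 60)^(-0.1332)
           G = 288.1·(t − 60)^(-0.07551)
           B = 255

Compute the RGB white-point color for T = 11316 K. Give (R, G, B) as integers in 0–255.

t = 11316/100 = 113.16; the t > 66 branch applies.
R = 329.7·(113.16 − 60)^(-0.1332) = 329.7·53.16^(-0.1332) = 329.7·0.58905 = 194.210.
G = 288.1·(113.16 − 60)^(-0.07551) = 288.1·53.16^(-0.07551) = 288.1·0.74080 = 213.425.
B = 255 by definition for t > 66.
Rounded: (194, 213, 255).

(194, 213, 255)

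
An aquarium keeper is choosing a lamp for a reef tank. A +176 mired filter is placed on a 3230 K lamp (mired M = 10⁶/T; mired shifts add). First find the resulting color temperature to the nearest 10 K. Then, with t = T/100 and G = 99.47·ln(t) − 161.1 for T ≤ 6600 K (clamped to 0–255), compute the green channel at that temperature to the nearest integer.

140

M_in = 10⁶/3230 = 309.60; M_out = 309.60 + (+176) = 485.60.
T_out = 10⁶/485.60 = 2059.3 K → 2060 K; t = 20.6.
G = 99.47·ln 20.6 − 161.1 = 99.47·3.0253 − 161.1 = 139.826.
Rounded: 140.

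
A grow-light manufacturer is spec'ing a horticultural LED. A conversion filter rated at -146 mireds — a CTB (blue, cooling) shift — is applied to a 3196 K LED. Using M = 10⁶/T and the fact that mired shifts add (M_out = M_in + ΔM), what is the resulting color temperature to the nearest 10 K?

5990 K

M_in = 10⁶/3196 = 312.89 mireds.
M_out = 312.89 + (-146) = 166.89 mireds.
T_out = 10⁶/166.89 = 5991.9 K → 5990 K.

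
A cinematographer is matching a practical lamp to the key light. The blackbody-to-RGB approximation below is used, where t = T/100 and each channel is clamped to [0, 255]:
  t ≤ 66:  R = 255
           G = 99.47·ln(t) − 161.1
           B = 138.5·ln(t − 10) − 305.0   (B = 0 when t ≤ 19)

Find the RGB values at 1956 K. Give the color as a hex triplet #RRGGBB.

t = 1956/100 = 19.56; the t ≤ 66 branch applies.
R = 255 by definition for t ≤ 66.
G = 99.47·ln 19.56 − 161.1 = 99.47·2.9735 − 161.1 = 134.673.
B = 138.5·ln(19.56 − 10) − 305.0 = 138.5·ln 9.56 − 305.0 = 138.5·2.2576 − 305.0 = 7.676.
Rounded: (255, 135, 8).
In hex: #FF8708.

#FF8708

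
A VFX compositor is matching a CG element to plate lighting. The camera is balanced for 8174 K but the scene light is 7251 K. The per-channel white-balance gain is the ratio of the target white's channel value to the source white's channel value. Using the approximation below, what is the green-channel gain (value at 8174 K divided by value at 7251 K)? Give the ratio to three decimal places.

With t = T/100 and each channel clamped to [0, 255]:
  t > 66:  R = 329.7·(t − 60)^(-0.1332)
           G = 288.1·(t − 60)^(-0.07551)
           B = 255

At 7251 K (t = 72.51):
  G = 288.1·(72.51 − 60)^(-0.07551) = 288.1·12.51^(-0.07551) = 288.1·0.82632 = 238.062.
At 8174 K (t = 81.74):
  G = 288.1·(81.74 − 60)^(-0.07551) = 288.1·21.74^(-0.07551) = 288.1·0.79254 = 228.332.
Gain = 228.332 / 238.062 = 0.9591 → 0.959.

0.959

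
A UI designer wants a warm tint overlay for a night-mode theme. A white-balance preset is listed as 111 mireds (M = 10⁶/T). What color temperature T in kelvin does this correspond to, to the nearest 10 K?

9010 K

T = 10⁶ / 111 = 9009.01 K → 9010 K.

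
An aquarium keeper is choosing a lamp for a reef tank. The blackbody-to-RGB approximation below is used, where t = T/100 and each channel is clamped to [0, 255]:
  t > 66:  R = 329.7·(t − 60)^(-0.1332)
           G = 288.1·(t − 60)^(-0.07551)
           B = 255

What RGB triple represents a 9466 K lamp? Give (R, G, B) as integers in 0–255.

t = 9466/100 = 94.66; the t > 66 branch applies.
R = 329.7·(94.66 − 60)^(-0.1332) = 329.7·34.66^(-0.1332) = 329.7·0.62358 = 205.596.
G = 288.1·(94.66 − 60)^(-0.07551) = 288.1·34.66^(-0.07551) = 288.1·0.76512 = 220.430.
B = 255 by definition for t > 66.
Rounded: (206, 220, 255).

(206, 220, 255)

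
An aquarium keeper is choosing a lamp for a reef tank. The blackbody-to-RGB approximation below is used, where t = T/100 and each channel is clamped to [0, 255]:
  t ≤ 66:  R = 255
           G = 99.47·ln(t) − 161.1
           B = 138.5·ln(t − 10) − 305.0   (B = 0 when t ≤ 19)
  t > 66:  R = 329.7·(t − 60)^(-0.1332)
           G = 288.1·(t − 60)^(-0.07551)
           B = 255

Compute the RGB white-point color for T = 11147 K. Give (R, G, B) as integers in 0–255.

(195, 214, 255)

t = 11147/100 = 111.47; the t > 66 branch applies.
R = 329.7·(111.47 − 60)^(-0.1332) = 329.7·51.47^(-0.1332) = 329.7·0.59159 = 195.047.
G = 288.1·(111.47 − 60)^(-0.07551) = 288.1·51.47^(-0.07551) = 288.1·0.74261 = 213.946.
B = 255 by definition for t > 66.
Rounded: (195, 214, 255).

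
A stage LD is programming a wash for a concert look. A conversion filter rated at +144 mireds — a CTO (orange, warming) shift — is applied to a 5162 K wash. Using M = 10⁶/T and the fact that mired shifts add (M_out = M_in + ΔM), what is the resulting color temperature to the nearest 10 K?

2960 K

M_in = 10⁶/5162 = 193.72 mireds.
M_out = 193.72 + (+144) = 337.72 mireds.
T_out = 10⁶/337.72 = 2961.0 K → 2960 K.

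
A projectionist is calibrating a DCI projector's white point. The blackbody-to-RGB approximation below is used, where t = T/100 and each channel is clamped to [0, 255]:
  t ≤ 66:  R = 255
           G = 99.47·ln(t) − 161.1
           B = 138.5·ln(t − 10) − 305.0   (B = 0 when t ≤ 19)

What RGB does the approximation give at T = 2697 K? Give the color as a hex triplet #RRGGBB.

t = 2697/100 = 26.97; the t ≤ 66 branch applies.
R = 255 by definition for t ≤ 66.
G = 99.47·ln 26.97 − 161.1 = 99.47·3.2947 − 161.1 = 166.626.
B = 138.5·ln(26.97 − 10) − 305.0 = 138.5·ln 16.97 − 305.0 = 138.5·2.8314 − 305.0 = 87.155.
Rounded: (255, 167, 87).
In hex: #FFA757.

#FFA757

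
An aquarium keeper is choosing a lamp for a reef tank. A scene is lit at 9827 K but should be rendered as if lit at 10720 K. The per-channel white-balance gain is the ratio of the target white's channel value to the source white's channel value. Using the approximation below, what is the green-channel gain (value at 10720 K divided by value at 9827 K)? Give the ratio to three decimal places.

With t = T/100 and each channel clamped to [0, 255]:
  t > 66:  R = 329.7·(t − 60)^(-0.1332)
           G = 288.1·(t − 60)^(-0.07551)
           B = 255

At 9827 K (t = 98.27):
  G = 288.1·(98.27 − 60)^(-0.07551) = 288.1·38.27^(-0.07551) = 288.1·0.75941 = 218.787.
At 10720 K (t = 107.2):
  G = 288.1·(107.2 − 60)^(-0.07551) = 288.1·47.2^(-0.07551) = 288.1·0.74748 = 215.350.
Gain = 215.350 / 218.787 = 0.9843 → 0.984.

0.984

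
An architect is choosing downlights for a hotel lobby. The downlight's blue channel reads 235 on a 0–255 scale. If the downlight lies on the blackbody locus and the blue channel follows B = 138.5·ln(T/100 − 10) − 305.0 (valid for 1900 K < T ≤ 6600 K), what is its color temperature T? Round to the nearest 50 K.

5950 K

ln(t − 10) = (235 + 305.0) / 138.5 = 3.8989.
t − 10 = e^3.8989 = 49.349, so t = 59.349.
T = 100·t = 5935 K → 5950 K to the nearest 50 K.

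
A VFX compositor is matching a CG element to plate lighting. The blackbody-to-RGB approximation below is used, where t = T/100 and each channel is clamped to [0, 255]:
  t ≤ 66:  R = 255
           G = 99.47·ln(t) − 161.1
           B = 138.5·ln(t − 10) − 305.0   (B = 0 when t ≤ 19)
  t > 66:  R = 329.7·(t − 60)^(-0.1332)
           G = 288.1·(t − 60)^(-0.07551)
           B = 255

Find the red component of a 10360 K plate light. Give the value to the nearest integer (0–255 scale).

199

t = 10360/100 = 103.6; the t > 66 branch applies.
R = 329.7·(103.6 − 60)^(-0.1332) = 329.7·43.6^(-0.1332) = 329.7·0.60481 = 199.407.
Rounded: 199.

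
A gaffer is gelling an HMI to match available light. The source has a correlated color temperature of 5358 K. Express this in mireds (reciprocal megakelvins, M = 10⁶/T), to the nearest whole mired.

187 mireds

M = 10⁶ / 5358 = 186.637 → 187 mireds.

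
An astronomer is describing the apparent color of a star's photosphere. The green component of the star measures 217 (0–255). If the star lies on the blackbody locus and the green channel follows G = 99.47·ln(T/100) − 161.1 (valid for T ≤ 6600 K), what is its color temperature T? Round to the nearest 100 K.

4500 K

ln t = (217 + 161.1) / 99.47 = 3.8011.
t = e^3.8011 = 44.752.
T = 100·t = 4475 K → 4500 K to the nearest 100 K.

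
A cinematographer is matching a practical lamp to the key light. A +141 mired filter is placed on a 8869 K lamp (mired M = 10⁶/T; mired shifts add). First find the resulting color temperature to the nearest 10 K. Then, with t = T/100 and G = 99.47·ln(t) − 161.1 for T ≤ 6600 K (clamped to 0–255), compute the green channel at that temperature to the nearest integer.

204

M_in = 10⁶/8869 = 112.75; M_out = 112.75 + (+141) = 253.75.
T_out = 10⁶/253.75 = 3940.9 K → 3940 K; t = 39.4.
G = 99.47·ln 39.4 − 161.1 = 99.47·3.6738 − 161.1 = 204.329.
Rounded: 204.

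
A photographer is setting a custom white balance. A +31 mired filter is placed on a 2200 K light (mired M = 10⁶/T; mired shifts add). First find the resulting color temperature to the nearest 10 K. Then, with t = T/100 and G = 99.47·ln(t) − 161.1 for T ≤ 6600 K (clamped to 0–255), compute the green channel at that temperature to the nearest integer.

140

M_in = 10⁶/2200 = 454.55; M_out = 454.55 + (+31) = 485.55.
T_out = 10⁶/485.55 = 2059.5 K → 2060 K; t = 20.6.
G = 99.47·ln 20.6 − 161.1 = 99.47·3.0253 − 161.1 = 139.826.
Rounded: 140.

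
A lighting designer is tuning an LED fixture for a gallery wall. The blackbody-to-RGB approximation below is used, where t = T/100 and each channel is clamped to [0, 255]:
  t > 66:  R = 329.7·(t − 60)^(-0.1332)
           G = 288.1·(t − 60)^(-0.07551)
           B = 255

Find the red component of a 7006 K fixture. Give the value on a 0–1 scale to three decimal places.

0.951

t = 7006/100 = 70.06; the t > 66 branch applies.
R = 329.7·(70.06 − 60)^(-0.1332) = 329.7·10.06^(-0.1332) = 329.7·0.73528 = 242.422.
On a 0–1 scale: 242.422/255 = 0.9507 → 0.951.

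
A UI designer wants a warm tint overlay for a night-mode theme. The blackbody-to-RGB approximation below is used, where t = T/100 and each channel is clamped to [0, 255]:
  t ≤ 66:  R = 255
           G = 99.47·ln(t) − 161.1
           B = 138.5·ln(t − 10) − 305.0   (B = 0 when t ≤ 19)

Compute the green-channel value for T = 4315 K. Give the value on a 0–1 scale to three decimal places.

t = 4315/100 = 43.15; the t ≤ 66 branch applies.
G = 99.47·ln 43.15 − 161.1 = 99.47·3.7647 − 161.1 = 213.373.
On a 0–1 scale: 213.373/255 = 0.8368 → 0.837.

0.837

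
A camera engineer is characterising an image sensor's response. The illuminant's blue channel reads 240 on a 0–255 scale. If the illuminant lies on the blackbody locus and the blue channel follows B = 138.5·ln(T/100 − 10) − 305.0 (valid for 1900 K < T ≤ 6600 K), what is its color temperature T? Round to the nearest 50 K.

6100 K

ln(t − 10) = (240 + 305.0) / 138.5 = 3.9350.
t − 10 = e^3.9350 = 51.163, so t = 61.163.
T = 100·t = 6116 K → 6100 K to the nearest 50 K.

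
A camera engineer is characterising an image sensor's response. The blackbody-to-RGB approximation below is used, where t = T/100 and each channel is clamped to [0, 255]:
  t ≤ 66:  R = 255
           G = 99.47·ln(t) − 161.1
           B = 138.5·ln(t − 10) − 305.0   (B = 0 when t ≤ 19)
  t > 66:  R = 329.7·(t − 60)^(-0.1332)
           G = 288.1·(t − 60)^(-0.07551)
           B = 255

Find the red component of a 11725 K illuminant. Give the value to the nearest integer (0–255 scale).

192

t = 11725/100 = 117.25; the t > 66 branch applies.
R = 329.7·(117.25 − 60)^(-0.1332) = 329.7·57.25^(-0.1332) = 329.7·0.58326 = 192.302.
Rounded: 192.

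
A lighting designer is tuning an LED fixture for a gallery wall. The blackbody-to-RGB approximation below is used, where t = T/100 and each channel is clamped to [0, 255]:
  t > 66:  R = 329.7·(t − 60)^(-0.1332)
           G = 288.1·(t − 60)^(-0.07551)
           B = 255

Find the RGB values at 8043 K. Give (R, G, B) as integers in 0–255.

t = 8043/100 = 80.43; the t > 66 branch applies.
R = 329.7·(80.43 − 60)^(-0.1332) = 329.7·20.43^(-0.1332) = 329.7·0.66907 = 220.593.
G = 288.1·(80.43 − 60)^(-0.07551) = 288.1·20.43^(-0.07551) = 288.1·0.79627 = 229.406.
B = 255 by definition for t > 66.
Rounded: (221, 229, 255).

(221, 229, 255)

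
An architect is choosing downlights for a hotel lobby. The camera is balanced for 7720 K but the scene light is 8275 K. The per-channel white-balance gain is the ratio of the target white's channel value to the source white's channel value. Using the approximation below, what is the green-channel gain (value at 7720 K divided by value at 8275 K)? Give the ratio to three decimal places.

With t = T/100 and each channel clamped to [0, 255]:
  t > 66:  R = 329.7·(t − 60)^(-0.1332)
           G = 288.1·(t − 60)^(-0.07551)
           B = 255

At 8275 K (t = 82.75):
  G = 288.1·(82.75 − 60)^(-0.07551) = 288.1·22.75^(-0.07551) = 288.1·0.78983 = 227.550.
At 7720 K (t = 77.2):
  G = 288.1·(77.2 − 60)^(-0.07551) = 288.1·17.2^(-0.07551) = 288.1·0.80669 = 232.407.
Gain = 232.407 / 227.550 = 1.0213 → 1.021.

1.021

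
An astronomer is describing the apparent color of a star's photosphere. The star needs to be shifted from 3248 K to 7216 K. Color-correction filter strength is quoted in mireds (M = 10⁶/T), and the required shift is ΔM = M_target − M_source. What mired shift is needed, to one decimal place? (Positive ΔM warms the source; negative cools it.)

M_source = 10⁶/3248 = 307.882; M_target = 10⁶/7216 = 138.581.
ΔM = 138.581 − 307.882 = -169.301 → -169.3 mireds, a cooling shift.

-169.3 mireds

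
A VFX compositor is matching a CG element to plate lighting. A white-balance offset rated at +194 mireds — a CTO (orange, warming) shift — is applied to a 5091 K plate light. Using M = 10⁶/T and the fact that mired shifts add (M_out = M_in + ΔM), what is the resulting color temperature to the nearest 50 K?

2550 K

M_in = 10⁶/5091 = 196.43 mireds.
M_out = 196.43 + (+194) = 390.43 mireds.
T_out = 10⁶/390.43 = 2561.3 K → 2550 K.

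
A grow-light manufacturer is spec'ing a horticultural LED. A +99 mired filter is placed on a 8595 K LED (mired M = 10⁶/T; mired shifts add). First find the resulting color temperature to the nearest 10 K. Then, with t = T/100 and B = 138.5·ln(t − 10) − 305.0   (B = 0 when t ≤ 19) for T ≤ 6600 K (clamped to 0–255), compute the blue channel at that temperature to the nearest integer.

193

M_in = 10⁶/8595 = 116.35; M_out = 116.35 + (+99) = 215.35.
T_out = 10⁶/215.35 = 4643.7 K → 4640 K; t = 46.4.
B = 138.5·ln(46.4 − 10) − 305.0 = 138.5·ln 36.4 − 305.0 = 138.5·3.5946 − 305.0 = 192.848.
Rounded: 193.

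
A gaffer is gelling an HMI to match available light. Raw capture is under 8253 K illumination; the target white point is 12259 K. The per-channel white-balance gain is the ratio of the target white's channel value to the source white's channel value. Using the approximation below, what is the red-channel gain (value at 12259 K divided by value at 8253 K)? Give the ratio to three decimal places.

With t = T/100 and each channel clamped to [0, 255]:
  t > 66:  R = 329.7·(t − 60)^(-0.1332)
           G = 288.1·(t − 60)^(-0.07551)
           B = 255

0.873

At 8253 K (t = 82.53):
  R = 329.7·(82.53 − 60)^(-0.1332) = 329.7·22.53^(-0.1332) = 329.7·0.66041 = 217.736.
At 12259 K (t = 122.59):
  R = 329.7·(122.59 − 60)^(-0.1332) = 329.7·62.59^(-0.1332) = 329.7·0.57638 = 190.031.
Gain = 190.031 / 217.736 = 0.8728 → 0.873.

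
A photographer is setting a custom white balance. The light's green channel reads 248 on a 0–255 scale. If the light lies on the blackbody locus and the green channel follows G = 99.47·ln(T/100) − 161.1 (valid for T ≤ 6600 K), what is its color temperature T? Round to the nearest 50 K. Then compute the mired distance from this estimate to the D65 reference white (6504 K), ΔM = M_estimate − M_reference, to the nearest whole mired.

ln t = (248 + 161.1) / 99.47 = 4.1128.
t = e^4.1128 = 61.117.
T = 100·t = 6112 K → 6100 K to the nearest 50 K.
M_estimate = 10⁶/6100 = 163.93; M_reference = 10⁶/6504 = 153.75.
ΔM = 163.93 − 153.75 = 10.18 → +10 mireds.

+10 mireds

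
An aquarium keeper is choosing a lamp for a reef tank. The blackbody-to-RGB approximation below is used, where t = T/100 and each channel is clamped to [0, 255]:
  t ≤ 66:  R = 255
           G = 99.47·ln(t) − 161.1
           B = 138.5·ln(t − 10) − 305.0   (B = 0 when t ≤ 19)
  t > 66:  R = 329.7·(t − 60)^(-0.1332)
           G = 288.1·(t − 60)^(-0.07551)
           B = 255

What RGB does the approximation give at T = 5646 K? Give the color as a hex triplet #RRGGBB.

#FFF0E3

t = 5646/100 = 56.46; the t ≤ 66 branch applies.
R = 255 by definition for t ≤ 66.
G = 99.47·ln 56.46 − 161.1 = 99.47·4.0335 − 161.1 = 240.115.
B = 138.5·ln(56.46 − 10) − 305.0 = 138.5·ln 46.46 − 305.0 = 138.5·3.8386 − 305.0 = 226.645.
Rounded: (255, 240, 227).
In hex: #FFF0E3.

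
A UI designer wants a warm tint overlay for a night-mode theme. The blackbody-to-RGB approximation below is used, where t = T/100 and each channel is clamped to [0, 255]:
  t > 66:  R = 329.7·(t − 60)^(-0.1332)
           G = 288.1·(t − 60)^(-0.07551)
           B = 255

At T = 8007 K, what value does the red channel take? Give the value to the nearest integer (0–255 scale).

t = 8007/100 = 80.07; the t > 66 branch applies.
R = 329.7·(80.07 − 60)^(-0.1332) = 329.7·20.07^(-0.1332) = 329.7·0.67066 = 221.116.
Rounded: 221.

221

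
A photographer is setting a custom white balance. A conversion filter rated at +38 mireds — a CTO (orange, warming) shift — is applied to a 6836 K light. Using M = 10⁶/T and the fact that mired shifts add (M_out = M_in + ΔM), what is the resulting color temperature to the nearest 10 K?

5430 K

M_in = 10⁶/6836 = 146.28 mireds.
M_out = 146.28 + (+38) = 184.28 mireds.
T_out = 10⁶/184.28 = 5426.4 K → 5430 K.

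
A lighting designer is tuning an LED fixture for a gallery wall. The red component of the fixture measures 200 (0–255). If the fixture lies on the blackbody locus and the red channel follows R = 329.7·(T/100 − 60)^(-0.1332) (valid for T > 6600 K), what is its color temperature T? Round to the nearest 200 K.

10200 K

(t − 60)^(-0.1332) = 200/329.7 = 0.60661.
t − 60 = 0.60661^(1/-0.1332) = 0.60661^(-7.508) = 42.638, so t = 102.638.
T = 100·t = 10264 K → 10200 K to the nearest 200 K.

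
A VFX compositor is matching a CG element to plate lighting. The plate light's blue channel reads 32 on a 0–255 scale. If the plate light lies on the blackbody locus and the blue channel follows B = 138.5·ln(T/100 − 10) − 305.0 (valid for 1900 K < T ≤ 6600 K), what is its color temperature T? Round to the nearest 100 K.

ln(t − 10) = (32 + 305.0) / 138.5 = 2.4332.
t − 10 = e^2.4332 = 11.395, so t = 21.395.
T = 100·t = 2140 K → 2100 K to the nearest 100 K.

2100 K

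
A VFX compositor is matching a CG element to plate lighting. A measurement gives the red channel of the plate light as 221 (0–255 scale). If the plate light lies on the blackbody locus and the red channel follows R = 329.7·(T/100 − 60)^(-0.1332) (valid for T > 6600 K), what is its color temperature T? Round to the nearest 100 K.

8000 K

(t − 60)^(-0.1332) = 221/329.7 = 0.67031.
t − 60 = 0.67031^(1/-0.1332) = 0.67031^(-7.508) = 20.149, so t = 80.149.
T = 100·t = 8015 K → 8000 K to the nearest 100 K.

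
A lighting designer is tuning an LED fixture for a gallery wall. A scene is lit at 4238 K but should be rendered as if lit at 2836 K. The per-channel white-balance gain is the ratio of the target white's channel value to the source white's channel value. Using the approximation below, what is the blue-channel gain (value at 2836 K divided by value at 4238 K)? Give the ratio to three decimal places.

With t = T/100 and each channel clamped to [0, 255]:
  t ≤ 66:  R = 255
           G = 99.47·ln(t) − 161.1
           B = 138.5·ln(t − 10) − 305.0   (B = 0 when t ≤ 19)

At 4238 K (t = 42.38):
  B = 138.5·ln(42.38 − 10) − 305.0 = 138.5·ln 32.38 − 305.0 = 138.5·3.4775 − 305.0 = 176.639.
At 2836 K (t = 28.36):
  B = 138.5·ln(28.36 − 10) − 305.0 = 138.5·ln 18.36 − 305.0 = 138.5·2.9102 − 305.0 = 98.059.
Gain = 98.059 / 176.639 = 0.5551 → 0.555.

0.555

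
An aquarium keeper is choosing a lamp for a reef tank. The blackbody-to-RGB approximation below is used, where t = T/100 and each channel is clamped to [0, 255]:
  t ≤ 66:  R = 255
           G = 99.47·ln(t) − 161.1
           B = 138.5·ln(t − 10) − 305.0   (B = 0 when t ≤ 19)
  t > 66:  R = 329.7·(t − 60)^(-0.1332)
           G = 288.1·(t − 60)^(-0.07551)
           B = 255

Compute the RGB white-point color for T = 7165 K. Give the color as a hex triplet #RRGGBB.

t = 7165/100 = 71.65; the t > 66 branch applies.
R = 329.7·(71.65 − 60)^(-0.1332) = 329.7·11.65^(-0.1332) = 329.7·0.72105 = 237.730.
G = 288.1·(71.65 − 60)^(-0.07551) = 288.1·11.65^(-0.07551) = 288.1·0.83077 = 239.345.
B = 255 by definition for t > 66.
Rounded: (238, 239, 255).
In hex: #EEEFFF.

#EEEFFF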